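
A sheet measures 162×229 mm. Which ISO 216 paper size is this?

C5 (162 × 229 mm)

Aspect ratio 229/162 ≈ 1.414 — close to the ISO √2 ≈ 1.414.
In the C-series (envelope sizes, between A and B): C5 = 162 × 229 mm.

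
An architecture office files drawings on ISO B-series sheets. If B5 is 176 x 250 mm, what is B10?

31 × 44 mm

B6: ⌊250/2⌋ × 176 = 125 × 176 mm
B7: ⌊176/2⌋ × 125 = 88 × 125 mm
B8: ⌊125/2⌋ × 88 = 62 × 88 mm
B9: ⌊88/2⌋ × 62 = 44 × 62 mm
B10: ⌊62/2⌋ × 44 = 31 × 44 mm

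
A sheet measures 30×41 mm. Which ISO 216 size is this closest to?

C10 (28 × 40 mm)

Aspect ratio 41/30 ≈ 1.367 (ISO target is √2 ≈ 1.414).
In the C-series (envelope sizes, between A and B): C10 = 28 × 40 mm.
Off by 3 mm total — nearest standard size.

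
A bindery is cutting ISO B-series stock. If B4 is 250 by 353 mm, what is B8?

B5: ⌊353/2⌋ × 250 = 176 × 250 mm
B6: ⌊250/2⌋ × 176 = 125 × 176 mm
B7: ⌊176/2⌋ × 125 = 88 × 125 mm
B8: ⌊125/2⌋ × 88 = 62 × 88 mm

62 × 88 mm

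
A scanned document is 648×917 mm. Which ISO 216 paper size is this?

C1 (648 × 917 mm)

Aspect ratio 917/648 ≈ 1.415 — close to the ISO √2 ≈ 1.414.
In the C-series (envelope sizes, between A and B): C1 = 648 × 917 mm.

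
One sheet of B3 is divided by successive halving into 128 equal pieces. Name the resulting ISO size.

128 = 2^7, so 7 halving steps.
B3 → B4 → … → B10 after 7 steps.

B10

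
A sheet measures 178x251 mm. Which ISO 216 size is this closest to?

B5 (176 × 250 mm)

Aspect ratio 251/178 ≈ 1.410 — close to the ISO √2 ≈ 1.414.
In the B-series (B0 = 1000 × 1414 mm): B5 = 176 × 250 mm.
Off by 3 mm total — nearest standard size.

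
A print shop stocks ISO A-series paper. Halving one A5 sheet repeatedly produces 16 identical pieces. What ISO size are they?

A9

16 = 2^4, so 4 halving steps.
A5 → A6 → … → A9 after 4 steps.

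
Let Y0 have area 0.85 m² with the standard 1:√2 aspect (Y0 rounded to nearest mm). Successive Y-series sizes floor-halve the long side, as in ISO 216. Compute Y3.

Let Y0's short side be w mm. w · w√2 = 0.85 m² = 850,000 mm², so w ≈ 775.3 mm and w√2 ≈ 1096.4 mm → Y0 = 775 × 1096 mm.
Y1: ⌊1096/2⌋ × 775 = 548 × 775 mm
Y2: ⌊775/2⌋ × 548 = 387 × 548 mm
Y3: ⌊548/2⌋ × 387 = 274 × 387 mm

274 × 387 mm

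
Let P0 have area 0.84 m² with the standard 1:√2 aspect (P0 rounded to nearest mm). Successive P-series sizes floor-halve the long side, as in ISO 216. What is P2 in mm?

Let P0's short side be w mm. w · w√2 = 0.84 m² = 840,000 mm², so w ≈ 770.7 mm and w√2 ≈ 1089.9 mm → P0 = 771 × 1090 mm.
P1: ⌊1090/2⌋ × 771 = 545 × 771 mm
P2: ⌊771/2⌋ × 545 = 385 × 545 mm

385 × 545 mm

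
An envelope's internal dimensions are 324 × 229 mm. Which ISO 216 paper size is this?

Aspect ratio 324/229 ≈ 1.415 — close to the ISO √2 ≈ 1.414.
In the C-series (envelope sizes, between A and B): C4 = 229 × 324 mm.

C4 (229 × 324 mm)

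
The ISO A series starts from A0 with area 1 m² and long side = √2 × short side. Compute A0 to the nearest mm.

Let the short side be w mm. Then the long side is w√2 and w · w√2 = 10⁶ mm².
w² = 10⁶/√2, so w = 1000 / 2^(1/4) ≈ 840.9 mm; long side = 1000 · 2^(1/4) ≈ 1189.2 mm.

841 × 1189 mm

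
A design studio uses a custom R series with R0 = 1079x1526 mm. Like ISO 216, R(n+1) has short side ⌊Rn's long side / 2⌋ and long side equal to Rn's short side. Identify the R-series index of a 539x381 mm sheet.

R3

R0: 1079 × 1526 mm
R1: 763 × 1079 mm
R2: 539 × 763 mm
R3: 381 × 539 mm
R4: 269 × 381 mm
→ matches R3.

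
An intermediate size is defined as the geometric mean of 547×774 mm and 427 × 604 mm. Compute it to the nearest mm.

483 × 684 mm

Short side: √(547 · 427) = √233569 ≈ 483.3 → 483 mm
Long side: √(774 · 604) = √467496 ≈ 683.7 → 684 mm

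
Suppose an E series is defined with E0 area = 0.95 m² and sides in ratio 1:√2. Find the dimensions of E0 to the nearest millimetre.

820 × 1159 mm

Let the short side be w mm. Then w · w√2 = 0.95 m² = 950,000 mm².
w² = 950,000/√2, so w ≈ 819.6 mm; long side = w√2 ≈ 1159.1 mm.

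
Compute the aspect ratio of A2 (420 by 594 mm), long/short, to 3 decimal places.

1.414

594 / 420 = 1.414
Matches √2 ≈ 1.414 — the ISO 216 defining ratio.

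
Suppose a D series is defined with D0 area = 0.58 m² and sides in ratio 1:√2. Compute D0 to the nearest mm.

Let the short side be w mm. Then w · w√2 = 0.58 m² = 580,000 mm².
w² = 580,000/√2, so w ≈ 640.4 mm; long side = w√2 ≈ 905.7 mm.

640 × 906 mm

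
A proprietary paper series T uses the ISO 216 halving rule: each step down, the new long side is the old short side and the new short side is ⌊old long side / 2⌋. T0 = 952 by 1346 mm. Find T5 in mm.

168 × 238 mm

T1: ⌊1346/2⌋ × 952 = 673 × 952 mm
T2: ⌊952/2⌋ × 673 = 476 × 673 mm
T3: ⌊673/2⌋ × 476 = 336 × 476 mm
T4: ⌊476/2⌋ × 336 = 238 × 336 mm
T5: ⌊336/2⌋ × 238 = 168 × 238 mm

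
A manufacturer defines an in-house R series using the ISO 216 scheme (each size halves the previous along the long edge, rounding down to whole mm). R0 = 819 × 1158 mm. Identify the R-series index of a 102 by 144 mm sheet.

R6

R0: 819 × 1158 mm
R1: 579 × 819 mm
R2: 409 × 579 mm
R3: 289 × 409 mm
R4: 204 × 289 mm
R5: 144 × 204 mm
R6: 102 × 144 mm
R7: 72 × 102 mm
→ matches R6.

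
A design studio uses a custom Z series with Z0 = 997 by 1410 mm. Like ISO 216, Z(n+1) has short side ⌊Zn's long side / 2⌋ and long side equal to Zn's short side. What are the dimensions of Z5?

176 × 249 mm

Z1: ⌊1410/2⌋ × 997 = 705 × 997 mm
Z2: ⌊997/2⌋ × 705 = 498 × 705 mm
Z3: ⌊705/2⌋ × 498 = 352 × 498 mm
Z4: ⌊498/2⌋ × 352 = 249 × 352 mm
Z5: ⌊352/2⌋ × 249 = 176 × 249 mm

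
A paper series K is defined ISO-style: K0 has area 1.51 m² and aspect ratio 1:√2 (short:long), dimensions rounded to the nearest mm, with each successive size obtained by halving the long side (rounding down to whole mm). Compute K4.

258 × 365 mm

Let K0's short side be w mm. w · w√2 = 1.51 m² = 1,510,000 mm², so w ≈ 1033.3 mm and w√2 ≈ 1461.3 mm → K0 = 1033 × 1461 mm.
K1: ⌊1461/2⌋ × 1033 = 730 × 1033 mm
K2: ⌊1033/2⌋ × 730 = 516 × 730 mm
K3: ⌊730/2⌋ × 516 = 365 × 516 mm
K4: ⌊516/2⌋ × 365 = 258 × 365 mm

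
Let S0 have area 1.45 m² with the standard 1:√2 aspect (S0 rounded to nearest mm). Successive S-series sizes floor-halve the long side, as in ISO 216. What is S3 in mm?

Let S0's short side be w mm. w · w√2 = 1.45 m² = 1,450,000 mm², so w ≈ 1012.6 mm and w√2 ≈ 1432.0 mm → S0 = 1013 × 1432 mm.
S1: ⌊1432/2⌋ × 1013 = 716 × 1013 mm
S2: ⌊1013/2⌋ × 716 = 506 × 716 mm
S3: ⌊716/2⌋ × 506 = 358 × 506 mm

358 × 506 mm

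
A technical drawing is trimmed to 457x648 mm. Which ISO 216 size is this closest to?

C2 (458 × 648 mm)

Aspect ratio 648/457 ≈ 1.418 — close to the ISO √2 ≈ 1.414.
In the C-series (envelope sizes, between A and B): C2 = 458 × 648 mm.
Off by 1 mm total — nearest standard size.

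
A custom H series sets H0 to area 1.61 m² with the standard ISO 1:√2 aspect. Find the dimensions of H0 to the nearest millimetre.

Let the short side be w mm. Then w · w√2 = 1.61 m² = 1,610,000 mm².
w² = 1,610,000/√2, so w ≈ 1067.0 mm; long side = w√2 ≈ 1508.9 mm.

1067 × 1509 mm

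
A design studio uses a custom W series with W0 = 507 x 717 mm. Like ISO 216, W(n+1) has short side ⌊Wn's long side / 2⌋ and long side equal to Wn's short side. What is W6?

W1: ⌊717/2⌋ × 507 = 358 × 507 mm
W2: ⌊507/2⌋ × 358 = 253 × 358 mm
W3: ⌊358/2⌋ × 253 = 179 × 253 mm
W4: ⌊253/2⌋ × 179 = 126 × 179 mm
W5: ⌊179/2⌋ × 126 = 89 × 126 mm
W6: ⌊126/2⌋ × 89 = 63 × 89 mm

63 × 89 mm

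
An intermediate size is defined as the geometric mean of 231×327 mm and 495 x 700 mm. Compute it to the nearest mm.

Short side: √(231 · 495) = √114345 ≈ 338.1 → 338 mm
Long side: √(327 · 700) = √228900 ≈ 478.4 → 478 mm

338 × 478 mm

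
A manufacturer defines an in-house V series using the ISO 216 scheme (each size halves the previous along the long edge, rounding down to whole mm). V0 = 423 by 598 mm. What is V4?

V1: ⌊598/2⌋ × 423 = 299 × 423 mm
V2: ⌊423/2⌋ × 299 = 211 × 299 mm
V3: ⌊299/2⌋ × 211 = 149 × 211 mm
V4: ⌊211/2⌋ × 149 = 105 × 149 mm

105 × 149 mm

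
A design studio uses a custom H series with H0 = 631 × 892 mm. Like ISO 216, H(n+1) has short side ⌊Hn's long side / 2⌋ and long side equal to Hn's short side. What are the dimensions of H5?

111 × 157 mm

H1: ⌊892/2⌋ × 631 = 446 × 631 mm
H2: ⌊631/2⌋ × 446 = 315 × 446 mm
H3: ⌊446/2⌋ × 315 = 223 × 315 mm
H4: ⌊315/2⌋ × 223 = 157 × 223 mm
H5: ⌊223/2⌋ × 157 = 111 × 157 mm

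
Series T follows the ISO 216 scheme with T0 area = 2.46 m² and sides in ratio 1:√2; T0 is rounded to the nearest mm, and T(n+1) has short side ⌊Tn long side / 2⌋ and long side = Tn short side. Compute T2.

Let T0's short side be w mm. w · w√2 = 2.46 m² = 2,460,000 mm², so w ≈ 1318.9 mm and w√2 ≈ 1865.2 mm → T0 = 1319 × 1865 mm.
T1: ⌊1865/2⌋ × 1319 = 932 × 1319 mm
T2: ⌊1319/2⌋ × 932 = 659 × 932 mm

659 × 932 mm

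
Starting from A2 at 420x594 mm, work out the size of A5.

148 × 210 mm

A3: ⌊594/2⌋ × 420 = 297 × 420 mm
A4: ⌊420/2⌋ × 297 = 210 × 297 mm
A5: ⌊297/2⌋ × 210 = 148 × 210 mm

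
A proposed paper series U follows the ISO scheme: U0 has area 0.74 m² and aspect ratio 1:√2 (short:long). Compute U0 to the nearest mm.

723 × 1023 mm

Let the short side be w mm. Then w · w√2 = 0.74 m² = 740,000 mm².
w² = 740,000/√2, so w ≈ 723.4 mm; long side = w√2 ≈ 1023.0 mm.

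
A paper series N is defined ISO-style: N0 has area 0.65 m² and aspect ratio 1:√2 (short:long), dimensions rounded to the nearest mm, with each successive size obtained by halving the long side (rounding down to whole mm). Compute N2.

Let N0's short side be w mm. w · w√2 = 0.65 m² = 650,000 mm², so w ≈ 678.0 mm and w√2 ≈ 958.8 mm → N0 = 678 × 959 mm.
N1: ⌊959/2⌋ × 678 = 479 × 678 mm
N2: ⌊678/2⌋ × 479 = 339 × 479 mm

339 × 479 mm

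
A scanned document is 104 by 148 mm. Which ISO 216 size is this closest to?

A6 (105 × 148 mm)

Aspect ratio 148/104 ≈ 1.423 — close to the ISO √2 ≈ 1.414.
In the A-series (A0 area = 1 m²): A6 = 105 × 148 mm.
Off by 1 mm total — nearest standard size.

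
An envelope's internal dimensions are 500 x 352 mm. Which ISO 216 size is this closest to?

B3 (353 × 500 mm)

Aspect ratio 500/352 ≈ 1.420 — close to the ISO √2 ≈ 1.414.
In the B-series (B0 = 1000 × 1414 mm): B3 = 353 × 500 mm.
Off by 1 mm total — nearest standard size.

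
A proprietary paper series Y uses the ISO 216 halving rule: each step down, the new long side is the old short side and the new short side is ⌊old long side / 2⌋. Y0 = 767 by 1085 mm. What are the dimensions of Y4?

Y1: ⌊1085/2⌋ × 767 = 542 × 767 mm
Y2: ⌊767/2⌋ × 542 = 383 × 542 mm
Y3: ⌊542/2⌋ × 383 = 271 × 383 mm
Y4: ⌊383/2⌋ × 271 = 191 × 271 mm

191 × 271 mm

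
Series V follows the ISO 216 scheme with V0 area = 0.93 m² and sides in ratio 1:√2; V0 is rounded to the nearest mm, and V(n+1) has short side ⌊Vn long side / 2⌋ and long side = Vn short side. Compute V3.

286 × 405 mm

Let V0's short side be w mm. w · w√2 = 0.93 m² = 930,000 mm², so w ≈ 810.9 mm and w√2 ≈ 1146.8 mm → V0 = 811 × 1147 mm.
V1: ⌊1147/2⌋ × 811 = 573 × 811 mm
V2: ⌊811/2⌋ × 573 = 405 × 573 mm
V3: ⌊573/2⌋ × 405 = 286 × 405 mm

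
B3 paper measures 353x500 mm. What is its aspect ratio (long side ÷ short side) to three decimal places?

1.416

500 / 353 = 1.416
ISO 216 targets √2 ≈ 1.414; the +0.002 deviation is from mm rounding.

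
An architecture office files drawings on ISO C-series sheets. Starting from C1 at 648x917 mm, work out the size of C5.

162 × 229 mm

C2: ⌊917/2⌋ × 648 = 458 × 648 mm
C3: ⌊648/2⌋ × 458 = 324 × 458 mm
C4: ⌊458/2⌋ × 324 = 229 × 324 mm
C5: ⌊324/2⌋ × 229 = 162 × 229 mm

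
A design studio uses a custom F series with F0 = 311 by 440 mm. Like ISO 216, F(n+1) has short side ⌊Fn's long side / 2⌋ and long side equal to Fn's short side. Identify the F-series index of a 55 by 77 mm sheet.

F5

F0: 311 × 440 mm
F1: 220 × 311 mm
F2: 155 × 220 mm
F3: 110 × 155 mm
F4: 77 × 110 mm
F5: 55 × 77 mm
F6: 38 × 55 mm
→ matches F5.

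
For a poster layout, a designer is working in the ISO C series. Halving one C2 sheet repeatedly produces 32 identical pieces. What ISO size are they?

32 = 2^5, so 5 halving steps.
C2 → C3 → … → C7 after 5 steps.

C7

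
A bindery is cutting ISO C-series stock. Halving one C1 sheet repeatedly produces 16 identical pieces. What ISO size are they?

C5

16 = 2^4, so 4 halving steps.
C1 → C2 → … → C5 after 4 steps.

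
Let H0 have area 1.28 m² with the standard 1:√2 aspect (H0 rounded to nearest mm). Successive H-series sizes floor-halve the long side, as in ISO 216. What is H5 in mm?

168 × 237 mm

Let H0's short side be w mm. w · w√2 = 1.28 m² = 1,280,000 mm², so w ≈ 951.4 mm and w√2 ≈ 1345.4 mm → H0 = 951 × 1345 mm.
H1: ⌊1345/2⌋ × 951 = 672 × 951 mm
H2: ⌊951/2⌋ × 672 = 475 × 672 mm
H3: ⌊672/2⌋ × 475 = 336 × 475 mm
H4: ⌊475/2⌋ × 336 = 237 × 336 mm
H5: ⌊336/2⌋ × 237 = 168 × 237 mm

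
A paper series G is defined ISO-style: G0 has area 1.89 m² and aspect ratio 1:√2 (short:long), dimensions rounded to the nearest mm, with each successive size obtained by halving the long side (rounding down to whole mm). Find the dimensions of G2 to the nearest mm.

578 × 817 mm

Let G0's short side be w mm. w · w√2 = 1.89 m² = 1,890,000 mm², so w ≈ 1156.0 mm and w√2 ≈ 1634.9 mm → G0 = 1156 × 1635 mm.
G1: ⌊1635/2⌋ × 1156 = 817 × 1156 mm
G2: ⌊1156/2⌋ × 817 = 578 × 817 mm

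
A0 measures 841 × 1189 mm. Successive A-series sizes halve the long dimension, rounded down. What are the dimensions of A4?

A1: ⌊1189/2⌋ × 841 = 594 × 841 mm
A2: ⌊841/2⌋ × 594 = 420 × 594 mm
A3: ⌊594/2⌋ × 420 = 297 × 420 mm
A4: ⌊420/2⌋ × 297 = 210 × 297 mm

210 × 297 mm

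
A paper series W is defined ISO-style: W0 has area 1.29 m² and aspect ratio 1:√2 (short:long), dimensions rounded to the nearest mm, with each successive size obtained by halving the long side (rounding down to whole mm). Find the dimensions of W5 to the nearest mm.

Let W0's short side be w mm. w · w√2 = 1.29 m² = 1,290,000 mm², so w ≈ 955.1 mm and w√2 ≈ 1350.7 mm → W0 = 955 × 1351 mm.
W1: ⌊1351/2⌋ × 955 = 675 × 955 mm
W2: ⌊955/2⌋ × 675 = 477 × 675 mm
W3: ⌊675/2⌋ × 477 = 337 × 477 mm
W4: ⌊477/2⌋ × 337 = 238 × 337 mm
W5: ⌊337/2⌋ × 238 = 168 × 238 mm

168 × 238 mm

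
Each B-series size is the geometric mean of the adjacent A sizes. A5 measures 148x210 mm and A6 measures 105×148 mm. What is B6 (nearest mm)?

125 × 176 mm

Short side: √(148 · 105) = √15540 ≈ 124.7 → 125 mm
Long side: √(210 · 148) = √31080 ≈ 176.3 → 176 mm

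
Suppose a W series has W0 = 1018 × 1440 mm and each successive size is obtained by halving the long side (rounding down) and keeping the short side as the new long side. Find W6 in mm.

127 × 180 mm

W1 = 720 × 1018 mm (from W0 by 1 halving).
W2: ⌊1018/2⌋ × 720 = 509 × 720 mm
W3: ⌊720/2⌋ × 509 = 360 × 509 mm
W4: ⌊509/2⌋ × 360 = 254 × 360 mm
W5: ⌊360/2⌋ × 254 = 180 × 254 mm
W6: ⌊254/2⌋ × 180 = 127 × 180 mm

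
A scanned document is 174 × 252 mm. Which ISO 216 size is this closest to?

Aspect ratio 252/174 ≈ 1.448 (ISO target is √2 ≈ 1.414).
In the B-series (B0 = 1000 × 1414 mm): B5 = 176 × 250 mm.
Off by 4 mm total — nearest standard size.

B5 (176 × 250 mm)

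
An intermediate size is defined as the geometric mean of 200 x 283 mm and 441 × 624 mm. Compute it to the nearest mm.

297 × 420 mm

Short side: √(200 · 441) = √88200 ≈ 297.0 → 297 mm
Long side: √(283 · 624) = √176592 ≈ 420.2 → 420 mm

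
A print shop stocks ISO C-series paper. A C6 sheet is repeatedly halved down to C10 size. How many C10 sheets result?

C6 = 114 × 162 mm; C10 = 28 × 40 mm.
Each halving step doubles the count; 4 steps from C6 to C10.
2^4 = 16.

16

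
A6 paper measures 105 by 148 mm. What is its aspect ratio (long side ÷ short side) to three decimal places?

148 / 105 = 1.410
ISO 216 targets √2 ≈ 1.414; the -0.005 deviation is from mm rounding.

1.410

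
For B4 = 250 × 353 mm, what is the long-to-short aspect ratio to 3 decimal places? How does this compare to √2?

1.412

353 / 250 = 1.412
ISO 216 targets √2 ≈ 1.414; the -0.002 deviation is from mm rounding.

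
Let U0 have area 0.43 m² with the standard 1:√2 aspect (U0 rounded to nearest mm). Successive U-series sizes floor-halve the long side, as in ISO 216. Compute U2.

275 × 390 mm

Let U0's short side be w mm. w · w√2 = 0.43 m² = 430,000 mm², so w ≈ 551.4 mm and w√2 ≈ 779.8 mm → U0 = 551 × 780 mm.
U1: ⌊780/2⌋ × 551 = 390 × 551 mm
U2: ⌊551/2⌋ × 390 = 275 × 390 mm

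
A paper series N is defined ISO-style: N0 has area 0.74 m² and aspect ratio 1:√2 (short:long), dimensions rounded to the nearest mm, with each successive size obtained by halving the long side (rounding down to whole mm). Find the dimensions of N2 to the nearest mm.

Let N0's short side be w mm. w · w√2 = 0.74 m² = 740,000 mm², so w ≈ 723.4 mm and w√2 ≈ 1023.0 mm → N0 = 723 × 1023 mm.
N1: ⌊1023/2⌋ × 723 = 511 × 723 mm
N2: ⌊723/2⌋ × 511 = 361 × 511 mm

361 × 511 mm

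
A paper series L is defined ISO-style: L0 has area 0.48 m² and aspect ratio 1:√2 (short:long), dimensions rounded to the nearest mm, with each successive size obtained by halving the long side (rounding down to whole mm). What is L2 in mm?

Let L0's short side be w mm. w · w√2 = 0.48 m² = 480,000 mm², so w ≈ 582.6 mm and w√2 ≈ 823.9 mm → L0 = 583 × 824 mm.
L1: ⌊824/2⌋ × 583 = 412 × 583 mm
L2: ⌊583/2⌋ × 412 = 291 × 412 mm

291 × 412 mm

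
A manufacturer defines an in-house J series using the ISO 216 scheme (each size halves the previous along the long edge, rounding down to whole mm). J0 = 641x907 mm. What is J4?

160 × 226 mm

J1: ⌊907/2⌋ × 641 = 453 × 641 mm
J2: ⌊641/2⌋ × 453 = 320 × 453 mm
J3: ⌊453/2⌋ × 320 = 226 × 320 mm
J4: ⌊320/2⌋ × 226 = 160 × 226 mm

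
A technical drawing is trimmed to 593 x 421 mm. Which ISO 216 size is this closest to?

Aspect ratio 593/421 ≈ 1.409 — close to the ISO √2 ≈ 1.414.
In the A-series (A0 area = 1 m²): A2 = 420 × 594 mm.
Off by 2 mm total — nearest standard size.

A2 (420 × 594 mm)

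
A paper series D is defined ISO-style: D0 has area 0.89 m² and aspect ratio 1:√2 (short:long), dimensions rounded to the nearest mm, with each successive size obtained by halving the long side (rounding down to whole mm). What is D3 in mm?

280 × 396 mm

Let D0's short side be w mm. w · w√2 = 0.89 m² = 890,000 mm², so w ≈ 793.3 mm and w√2 ≈ 1121.9 mm → D0 = 793 × 1122 mm.
D1: ⌊1122/2⌋ × 793 = 561 × 793 mm
D2: ⌊793/2⌋ × 561 = 396 × 561 mm
D3: ⌊561/2⌋ × 396 = 280 × 396 mm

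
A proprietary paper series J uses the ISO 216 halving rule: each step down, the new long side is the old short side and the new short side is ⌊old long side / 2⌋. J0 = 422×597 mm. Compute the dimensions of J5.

J1: ⌊597/2⌋ × 422 = 298 × 422 mm
J2: ⌊422/2⌋ × 298 = 211 × 298 mm
J3: ⌊298/2⌋ × 211 = 149 × 211 mm
J4: ⌊211/2⌋ × 149 = 105 × 149 mm
J5: ⌊149/2⌋ × 105 = 74 × 105 mm

74 × 105 mm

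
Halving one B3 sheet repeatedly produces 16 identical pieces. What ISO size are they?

16 = 2^4, so 4 halving steps.
B3 → B4 → … → B7 after 4 steps.

B7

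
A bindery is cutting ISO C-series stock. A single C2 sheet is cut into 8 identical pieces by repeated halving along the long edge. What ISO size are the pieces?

8 = 2^3, so 3 halving steps.
C2 → C3 → … → C5 after 3 steps.

C5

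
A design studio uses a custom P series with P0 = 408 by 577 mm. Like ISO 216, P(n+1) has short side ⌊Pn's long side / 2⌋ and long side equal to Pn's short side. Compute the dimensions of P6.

51 × 72 mm

P1 = 288 × 408 mm (from P0 by 1 halving).
P2: ⌊408/2⌋ × 288 = 204 × 288 mm
P3: ⌊288/2⌋ × 204 = 144 × 204 mm
P4: ⌊204/2⌋ × 144 = 102 × 144 mm
P5: ⌊144/2⌋ × 102 = 72 × 102 mm
P6: ⌊102/2⌋ × 72 = 51 × 72 mm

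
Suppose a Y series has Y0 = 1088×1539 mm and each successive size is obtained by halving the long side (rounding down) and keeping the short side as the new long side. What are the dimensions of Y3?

Y1: ⌊1539/2⌋ × 1088 = 769 × 1088 mm
Y2: ⌊1088/2⌋ × 769 = 544 × 769 mm
Y3: ⌊769/2⌋ × 544 = 384 × 544 mm

384 × 544 mm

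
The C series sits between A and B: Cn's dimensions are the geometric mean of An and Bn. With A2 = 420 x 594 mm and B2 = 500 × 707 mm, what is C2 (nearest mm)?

Short side: √(420 · 500) = √210000 ≈ 458.3 → 458 mm
Long side: √(594 · 707) = √419958 ≈ 648.0 → 648 mm

458 × 648 mm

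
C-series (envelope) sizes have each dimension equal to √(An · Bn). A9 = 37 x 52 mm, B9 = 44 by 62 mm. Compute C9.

Short side: √(37 · 44) = √1628 ≈ 40.3 → 40 mm
Long side: √(52 · 62) = √3224 ≈ 56.8 → 57 mm

40 × 57 mm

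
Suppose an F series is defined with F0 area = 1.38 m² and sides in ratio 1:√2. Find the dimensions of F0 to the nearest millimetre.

988 × 1397 mm

Let the short side be w mm. Then w · w√2 = 1.38 m² = 1,380,000 mm².
w² = 1,380,000/√2, so w ≈ 987.8 mm; long side = w√2 ≈ 1397.0 mm.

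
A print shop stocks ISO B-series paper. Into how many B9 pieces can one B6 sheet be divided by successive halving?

Each ISO step halves the sheet: 1 × B6 → 2 × B7 → 4 × B8 → 8 × B9
From B6 to B9 is 3 halving steps: 2^3 = 8.

8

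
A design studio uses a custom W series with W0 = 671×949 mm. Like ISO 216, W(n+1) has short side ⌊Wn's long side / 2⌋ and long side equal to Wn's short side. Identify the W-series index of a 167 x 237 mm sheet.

W4

W0: 671 × 949 mm
W1: 474 × 671 mm
W2: 335 × 474 mm
W3: 237 × 335 mm
W4: 167 × 237 mm
W5: 118 × 167 mm
→ matches W4.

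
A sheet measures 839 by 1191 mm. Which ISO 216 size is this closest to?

A0 (841 × 1189 mm)

Aspect ratio 1191/839 ≈ 1.420 — close to the ISO √2 ≈ 1.414.
In the A-series (A0 area = 1 m²): A0 = 841 × 1189 mm.
Off by 4 mm total — nearest standard size.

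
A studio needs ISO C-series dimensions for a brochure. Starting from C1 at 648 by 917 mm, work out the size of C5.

162 × 229 mm

C2: ⌊917/2⌋ × 648 = 458 × 648 mm
C3: ⌊648/2⌋ × 458 = 324 × 458 mm
C4: ⌊458/2⌋ × 324 = 229 × 324 mm
C5: ⌊324/2⌋ × 229 = 162 × 229 mm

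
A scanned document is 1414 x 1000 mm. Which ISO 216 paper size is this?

Aspect ratio 1414/1000 ≈ 1.414 — close to the ISO √2 ≈ 1.414.
In the B-series (B0 = 1000 × 1414 mm): B0 = 1000 × 1414 mm.

B0 (1000 × 1414 mm)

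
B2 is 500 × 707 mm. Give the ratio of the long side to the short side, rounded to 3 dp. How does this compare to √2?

707 / 500 = 1.414
Matches √2 ≈ 1.414 — the ISO 216 defining ratio.

1.414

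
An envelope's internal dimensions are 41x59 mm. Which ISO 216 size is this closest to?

C9 (40 × 57 mm)

Aspect ratio 59/41 ≈ 1.439 (ISO target is √2 ≈ 1.414).
In the C-series (envelope sizes, between A and B): C9 = 40 × 57 mm.
Off by 3 mm total — nearest standard size.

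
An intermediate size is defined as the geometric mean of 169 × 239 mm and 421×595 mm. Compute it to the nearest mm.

Short side: √(169 · 421) = √71149 ≈ 266.7 → 267 mm
Long side: √(239 · 595) = √142205 ≈ 377.1 → 377 mm

267 × 377 mm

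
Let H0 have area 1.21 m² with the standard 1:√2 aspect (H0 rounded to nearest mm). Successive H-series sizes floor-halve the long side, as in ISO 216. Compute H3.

327 × 462 mm

Let H0's short side be w mm. w · w√2 = 1.21 m² = 1,210,000 mm², so w ≈ 925.0 mm and w√2 ≈ 1308.1 mm → H0 = 925 × 1308 mm.
H1: ⌊1308/2⌋ × 925 = 654 × 925 mm
H2: ⌊925/2⌋ × 654 = 462 × 654 mm
H3: ⌊654/2⌋ × 462 = 327 × 462 mm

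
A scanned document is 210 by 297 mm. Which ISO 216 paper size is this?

Aspect ratio 297/210 ≈ 1.414 — close to the ISO √2 ≈ 1.414.
In the A-series (A0 area = 1 m²): A4 = 210 × 297 mm.

A4 (210 × 297 mm)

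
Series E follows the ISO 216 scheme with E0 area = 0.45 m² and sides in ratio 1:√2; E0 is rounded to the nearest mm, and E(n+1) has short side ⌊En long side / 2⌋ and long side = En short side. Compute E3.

199 × 282 mm

Let E0's short side be w mm. w · w√2 = 0.45 m² = 450,000 mm², so w ≈ 564.1 mm and w√2 ≈ 797.7 mm → E0 = 564 × 798 mm.
E1: ⌊798/2⌋ × 564 = 399 × 564 mm
E2: ⌊564/2⌋ × 399 = 282 × 399 mm
E3: ⌊399/2⌋ × 282 = 199 × 282 mm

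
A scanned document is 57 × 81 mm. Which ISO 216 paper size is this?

C8 (57 × 81 mm)

Aspect ratio 81/57 ≈ 1.421 — close to the ISO √2 ≈ 1.414.
In the C-series (envelope sizes, between A and B): C8 = 57 × 81 mm.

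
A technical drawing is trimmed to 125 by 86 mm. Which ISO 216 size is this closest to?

Aspect ratio 125/86 ≈ 1.453 (ISO target is √2 ≈ 1.414).
In the B-series (B0 = 1000 × 1414 mm): B7 = 88 × 125 mm.
Off by 2 mm total — nearest standard size.

B7 (88 × 125 mm)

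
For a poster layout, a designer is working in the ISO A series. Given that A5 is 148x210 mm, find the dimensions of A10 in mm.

26 × 37 mm

A6: ⌊210/2⌋ × 148 = 105 × 148 mm
A7: ⌊148/2⌋ × 105 = 74 × 105 mm
A8: ⌊105/2⌋ × 74 = 52 × 74 mm
A9: ⌊74/2⌋ × 52 = 37 × 52 mm
A10: ⌊52/2⌋ × 37 = 26 × 37 mm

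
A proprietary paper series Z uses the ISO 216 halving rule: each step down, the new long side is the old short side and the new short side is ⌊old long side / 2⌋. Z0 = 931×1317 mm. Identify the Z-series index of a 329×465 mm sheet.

Z3

Z0: 931 × 1317 mm
Z1: 658 × 931 mm
Z2: 465 × 658 mm
Z3: 329 × 465 mm
Z4: 232 × 329 mm
→ matches Z3.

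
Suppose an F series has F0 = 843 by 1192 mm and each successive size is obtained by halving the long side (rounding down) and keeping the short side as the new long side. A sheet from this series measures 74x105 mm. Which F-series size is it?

F0: 843 × 1192 mm
F1: 596 × 843 mm
F2: 421 × 596 mm
F3: 298 × 421 mm
F4: 210 × 298 mm
F5: 149 × 210 mm
F6: 105 × 149 mm
F7: 74 × 105 mm
F8: 52 × 74 mm
→ matches F7.

F7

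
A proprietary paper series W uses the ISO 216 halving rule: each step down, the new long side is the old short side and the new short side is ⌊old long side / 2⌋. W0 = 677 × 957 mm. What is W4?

W1: ⌊957/2⌋ × 677 = 478 × 677 mm
W2: ⌊677/2⌋ × 478 = 338 × 478 mm
W3: ⌊478/2⌋ × 338 = 239 × 338 mm
W4: ⌊338/2⌋ × 239 = 169 × 239 mm

169 × 239 mm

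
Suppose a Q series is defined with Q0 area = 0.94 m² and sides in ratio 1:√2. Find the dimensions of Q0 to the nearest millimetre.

815 × 1153 mm

Let the short side be w mm. Then w · w√2 = 0.94 m² = 940,000 mm².
w² = 940,000/√2, so w ≈ 815.3 mm; long side = w√2 ≈ 1153.0 mm.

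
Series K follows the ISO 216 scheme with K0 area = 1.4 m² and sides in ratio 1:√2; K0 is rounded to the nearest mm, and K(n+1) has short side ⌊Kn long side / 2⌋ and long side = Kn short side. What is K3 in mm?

351 × 497 mm

Let K0's short side be w mm. w · w√2 = 1.4 m² = 1,400,000 mm², so w ≈ 995.0 mm and w√2 ≈ 1407.1 mm → K0 = 995 × 1407 mm.
K1: ⌊1407/2⌋ × 995 = 703 × 995 mm
K2: ⌊995/2⌋ × 703 = 497 × 703 mm
K3: ⌊703/2⌋ × 497 = 351 × 497 mm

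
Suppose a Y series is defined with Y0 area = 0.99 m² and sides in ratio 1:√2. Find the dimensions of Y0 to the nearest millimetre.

837 × 1183 mm

Let the short side be w mm. Then w · w√2 = 0.99 m² = 990,000 mm².
w² = 990,000/√2, so w ≈ 836.7 mm; long side = w√2 ≈ 1183.2 mm.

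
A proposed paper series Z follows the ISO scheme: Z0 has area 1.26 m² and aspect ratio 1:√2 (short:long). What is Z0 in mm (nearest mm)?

944 × 1335 mm

Let the short side be w mm. Then w · w√2 = 1.26 m² = 1,260,000 mm².
w² = 1,260,000/√2, so w ≈ 943.9 mm; long side = w√2 ≈ 1334.9 mm.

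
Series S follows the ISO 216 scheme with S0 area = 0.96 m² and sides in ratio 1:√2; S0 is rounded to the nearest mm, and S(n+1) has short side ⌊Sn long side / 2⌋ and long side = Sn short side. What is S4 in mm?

Let S0's short side be w mm. w · w√2 = 0.96 m² = 960,000 mm², so w ≈ 823.9 mm and w√2 ≈ 1165.2 mm → S0 = 824 × 1165 mm.
S1: ⌊1165/2⌋ × 824 = 582 × 824 mm
S2: ⌊824/2⌋ × 582 = 412 × 582 mm
S3: ⌊582/2⌋ × 412 = 291 × 412 mm
S4: ⌊412/2⌋ × 291 = 206 × 291 mm

206 × 291 mm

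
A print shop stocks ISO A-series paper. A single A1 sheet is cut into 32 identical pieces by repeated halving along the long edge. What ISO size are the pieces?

A6

32 = 2^5, so 5 halving steps.
A1 → A2 → … → A6 after 5 steps.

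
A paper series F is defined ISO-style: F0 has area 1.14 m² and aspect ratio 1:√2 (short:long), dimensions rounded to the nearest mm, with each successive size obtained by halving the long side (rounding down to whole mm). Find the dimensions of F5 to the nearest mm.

158 × 224 mm

Let F0's short side be w mm. w · w√2 = 1.14 m² = 1,140,000 mm², so w ≈ 897.8 mm and w√2 ≈ 1269.7 mm → F0 = 898 × 1270 mm.
F1: ⌊1270/2⌋ × 898 = 635 × 898 mm
F2: ⌊898/2⌋ × 635 = 449 × 635 mm
F3: ⌊635/2⌋ × 449 = 317 × 449 mm
F4: ⌊449/2⌋ × 317 = 224 × 317 mm
F5: ⌊317/2⌋ × 224 = 158 × 224 mm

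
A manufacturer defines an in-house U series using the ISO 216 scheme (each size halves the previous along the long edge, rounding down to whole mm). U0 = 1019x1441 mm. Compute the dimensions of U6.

U1 = 720 × 1019 mm (from U0 by 1 halving).
U2: ⌊1019/2⌋ × 720 = 509 × 720 mm
U3: ⌊720/2⌋ × 509 = 360 × 509 mm
U4: ⌊509/2⌋ × 360 = 254 × 360 mm
U5: ⌊360/2⌋ × 254 = 180 × 254 mm
U6: ⌊254/2⌋ × 180 = 127 × 180 mm

127 × 180 mm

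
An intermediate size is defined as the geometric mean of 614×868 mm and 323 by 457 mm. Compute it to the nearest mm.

445 × 630 mm

Short side: √(614 · 323) = √198322 ≈ 445.3 → 445 mm
Long side: √(868 · 457) = √396676 ≈ 629.8 → 630 mm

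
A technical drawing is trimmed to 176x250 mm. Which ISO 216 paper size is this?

Aspect ratio 250/176 ≈ 1.420 — close to the ISO √2 ≈ 1.414.
In the B-series (B0 = 1000 × 1414 mm): B5 = 176 × 250 mm.

B5 (176 × 250 mm)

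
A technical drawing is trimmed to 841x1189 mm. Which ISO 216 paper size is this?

A0 (841 × 1189 mm)

Aspect ratio 1189/841 ≈ 1.414 — close to the ISO √2 ≈ 1.414.
In the A-series (A0 area = 1 m²): A0 = 841 × 1189 mm.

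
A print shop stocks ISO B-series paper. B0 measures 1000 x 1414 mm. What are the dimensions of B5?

176 × 250 mm

B1: ⌊1414/2⌋ × 1000 = 707 × 1000 mm
B2: ⌊1000/2⌋ × 707 = 500 × 707 mm
B3: ⌊707/2⌋ × 500 = 353 × 500 mm
B4: ⌊500/2⌋ × 353 = 250 × 353 mm
B5: ⌊353/2⌋ × 250 = 176 × 250 mm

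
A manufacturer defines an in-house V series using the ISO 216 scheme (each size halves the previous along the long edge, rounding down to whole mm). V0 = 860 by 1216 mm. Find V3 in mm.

304 × 430 mm

V1: ⌊1216/2⌋ × 860 = 608 × 860 mm
V2: ⌊860/2⌋ × 608 = 430 × 608 mm
V3: ⌊608/2⌋ × 430 = 304 × 430 mm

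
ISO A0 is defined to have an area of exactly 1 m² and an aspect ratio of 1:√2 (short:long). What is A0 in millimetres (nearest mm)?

Let the short side be w mm. Then the long side is w√2 and w · w√2 = 10⁶ mm².
w² = 10⁶/√2, so w = 1000 / 2^(1/4) ≈ 840.9 mm; long side = 1000 · 2^(1/4) ≈ 1189.2 mm.

841 × 1189 mm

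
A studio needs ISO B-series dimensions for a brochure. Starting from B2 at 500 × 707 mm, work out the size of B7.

B3: ⌊707/2⌋ × 500 = 353 × 500 mm
B4: ⌊500/2⌋ × 353 = 250 × 353 mm
B5: ⌊353/2⌋ × 250 = 176 × 250 mm
B6: ⌊250/2⌋ × 176 = 125 × 176 mm
B7: ⌊176/2⌋ × 125 = 88 × 125 mm

88 × 125 mm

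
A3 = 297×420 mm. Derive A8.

A4: ⌊420/2⌋ × 297 = 210 × 297 mm
A5: ⌊297/2⌋ × 210 = 148 × 210 mm
A6: ⌊210/2⌋ × 148 = 105 × 148 mm
A7: ⌊148/2⌋ × 105 = 74 × 105 mm
A8: ⌊105/2⌋ × 74 = 52 × 74 mm

52 × 74 mm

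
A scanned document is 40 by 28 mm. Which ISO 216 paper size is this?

C10 (28 × 40 mm)

Aspect ratio 40/28 ≈ 1.429 — close to the ISO √2 ≈ 1.414.
In the C-series (envelope sizes, between A and B): C10 = 28 × 40 mm.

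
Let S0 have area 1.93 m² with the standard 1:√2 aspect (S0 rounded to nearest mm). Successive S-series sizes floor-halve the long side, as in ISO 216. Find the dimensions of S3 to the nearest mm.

413 × 584 mm

Let S0's short side be w mm. w · w√2 = 1.93 m² = 1,930,000 mm², so w ≈ 1168.2 mm and w√2 ≈ 1652.1 mm → S0 = 1168 × 1652 mm.
S1: ⌊1652/2⌋ × 1168 = 826 × 1168 mm
S2: ⌊1168/2⌋ × 826 = 584 × 826 mm
S3: ⌊826/2⌋ × 584 = 413 × 584 mm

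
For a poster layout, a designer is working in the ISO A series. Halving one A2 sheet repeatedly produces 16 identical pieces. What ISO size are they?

16 = 2^4, so 4 halving steps.
A2 → A3 → … → A6 after 4 steps.

A6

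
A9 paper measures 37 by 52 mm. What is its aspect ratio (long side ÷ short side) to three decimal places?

52 / 37 = 1.405
ISO 216 targets √2 ≈ 1.414; the -0.009 deviation is from mm rounding.

1.405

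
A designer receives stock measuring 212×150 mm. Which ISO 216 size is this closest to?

Aspect ratio 212/150 ≈ 1.413 — close to the ISO √2 ≈ 1.414.
In the A-series (A0 area = 1 m²): A5 = 148 × 210 mm.
Off by 4 mm total — nearest standard size.

A5 (148 × 210 mm)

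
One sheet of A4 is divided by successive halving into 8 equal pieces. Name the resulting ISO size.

8 = 2^3, so 3 halving steps.
A4 → A5 → … → A7 after 3 steps.

A7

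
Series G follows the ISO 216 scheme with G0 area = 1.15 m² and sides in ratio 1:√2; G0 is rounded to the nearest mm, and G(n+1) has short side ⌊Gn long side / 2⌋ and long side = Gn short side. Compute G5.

Let G0's short side be w mm. w · w√2 = 1.15 m² = 1,150,000 mm², so w ≈ 901.8 mm and w√2 ≈ 1275.3 mm → G0 = 902 × 1275 mm.
G1: ⌊1275/2⌋ × 902 = 637 × 902 mm
G2: ⌊902/2⌋ × 637 = 451 × 637 mm
G3: ⌊637/2⌋ × 451 = 318 × 451 mm
G4: ⌊451/2⌋ × 318 = 225 × 318 mm
G5: ⌊318/2⌋ × 225 = 159 × 225 mm

159 × 225 mm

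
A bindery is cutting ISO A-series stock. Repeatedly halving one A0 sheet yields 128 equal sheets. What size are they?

A7

128 = 2^7, so 7 halving steps.
A0 → A1 → … → A7 after 7 steps.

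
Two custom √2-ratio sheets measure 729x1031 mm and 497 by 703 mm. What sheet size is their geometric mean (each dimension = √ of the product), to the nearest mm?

602 × 851 mm

Short side: √(729 · 497) = √362313 ≈ 601.9 → 602 mm
Long side: √(1031 · 703) = √724793 ≈ 851.3 → 851 mm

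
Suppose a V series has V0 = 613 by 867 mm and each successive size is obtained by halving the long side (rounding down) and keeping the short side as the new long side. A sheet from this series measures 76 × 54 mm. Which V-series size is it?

V0: 613 × 867 mm
V1: 433 × 613 mm
V2: 306 × 433 mm
V3: 216 × 306 mm
V4: 153 × 216 mm
V5: 108 × 153 mm
V6: 76 × 108 mm
V7: 54 × 76 mm
V8: 38 × 54 mm
→ matches V7.

V7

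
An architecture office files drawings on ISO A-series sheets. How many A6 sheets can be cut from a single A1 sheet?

A1 = 594 × 841 mm; A6 = 105 × 148 mm.
Each halving step doubles the count; 5 steps from A1 to A6.
2^5 = 32.

32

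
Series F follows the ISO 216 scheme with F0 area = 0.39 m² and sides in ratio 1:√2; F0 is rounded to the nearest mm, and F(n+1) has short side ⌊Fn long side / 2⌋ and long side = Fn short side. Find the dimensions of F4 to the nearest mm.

Let F0's short side be w mm. w · w√2 = 0.39 m² = 390,000 mm², so w ≈ 525.1 mm and w√2 ≈ 742.7 mm → F0 = 525 × 743 mm.
F1: ⌊743/2⌋ × 525 = 371 × 525 mm
F2: ⌊525/2⌋ × 371 = 262 × 371 mm
F3: ⌊371/2⌋ × 262 = 185 × 262 mm
F4: ⌊262/2⌋ × 185 = 131 × 185 mm

131 × 185 mm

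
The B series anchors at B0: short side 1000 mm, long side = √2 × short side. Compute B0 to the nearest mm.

Short side = 1000 mm; long side = 1000√2 ≈ 1414.2 mm.

1000 × 1414 mm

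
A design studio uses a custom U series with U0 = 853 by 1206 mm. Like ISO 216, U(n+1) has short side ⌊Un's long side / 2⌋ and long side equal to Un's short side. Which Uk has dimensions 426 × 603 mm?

U2

U0: 853 × 1206 mm
U1: 603 × 853 mm
U2: 426 × 603 mm
U3: 301 × 426 mm
→ matches U2.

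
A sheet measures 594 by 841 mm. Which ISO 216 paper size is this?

Aspect ratio 841/594 ≈ 1.416 — close to the ISO √2 ≈ 1.414.
In the A-series (A0 area = 1 m²): A1 = 594 × 841 mm.

A1 (594 × 841 mm)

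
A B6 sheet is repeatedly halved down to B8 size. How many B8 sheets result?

4

Each ISO step halves the sheet: 1 × B6 → 2 × B7 → 4 × B8
From B6 to B8 is 2 halving steps: 2^2 = 4.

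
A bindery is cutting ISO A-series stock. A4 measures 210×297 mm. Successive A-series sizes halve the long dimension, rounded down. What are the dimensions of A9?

A5: ⌊297/2⌋ × 210 = 148 × 210 mm
A6: ⌊210/2⌋ × 148 = 105 × 148 mm
A7: ⌊148/2⌋ × 105 = 74 × 105 mm
A8: ⌊105/2⌋ × 74 = 52 × 74 mm
A9: ⌊74/2⌋ × 52 = 37 × 52 mm

37 × 52 mm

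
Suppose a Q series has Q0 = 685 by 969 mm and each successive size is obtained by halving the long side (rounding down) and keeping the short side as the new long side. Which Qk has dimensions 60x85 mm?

Q7

Q0: 685 × 969 mm
Q1: 484 × 685 mm
Q2: 342 × 484 mm
Q3: 242 × 342 mm
Q4: 171 × 242 mm
Q5: 121 × 171 mm
Q6: 85 × 121 mm
Q7: 60 × 85 mm
Q8: 42 × 60 mm
→ matches Q7.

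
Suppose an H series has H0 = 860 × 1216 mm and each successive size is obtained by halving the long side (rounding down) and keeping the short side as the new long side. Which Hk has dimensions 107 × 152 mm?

H0: 860 × 1216 mm
H1: 608 × 860 mm
H2: 430 × 608 mm
H3: 304 × 430 mm
H4: 215 × 304 mm
H5: 152 × 215 mm
H6: 107 × 152 mm
H7: 76 × 107 mm
→ matches H6.

H6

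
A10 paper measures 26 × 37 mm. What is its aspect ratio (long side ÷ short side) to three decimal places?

1.423

37 / 26 = 1.423
ISO 216 targets √2 ≈ 1.414; the +0.009 deviation is from mm rounding.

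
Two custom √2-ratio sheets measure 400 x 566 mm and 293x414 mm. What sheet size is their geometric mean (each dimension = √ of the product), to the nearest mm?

Short side: √(400 · 293) = √117200 ≈ 342.3 → 342 mm
Long side: √(566 · 414) = √234324 ≈ 484.1 → 484 mm

342 × 484 mm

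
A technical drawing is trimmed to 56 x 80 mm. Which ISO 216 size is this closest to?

C8 (57 × 81 mm)

Aspect ratio 80/56 ≈ 1.429 — close to the ISO √2 ≈ 1.414.
In the C-series (envelope sizes, between A and B): C8 = 57 × 81 mm.
Off by 2 mm total — nearest standard size.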